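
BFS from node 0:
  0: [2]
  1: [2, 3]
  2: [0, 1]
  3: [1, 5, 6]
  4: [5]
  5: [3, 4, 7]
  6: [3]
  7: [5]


Visit 0, enqueue [2]
Visit 2, enqueue [1]
Visit 1, enqueue [3]
Visit 3, enqueue [5, 6]
Visit 5, enqueue [4, 7]
Visit 6, enqueue []
Visit 4, enqueue []
Visit 7, enqueue []

BFS order: [0, 2, 1, 3, 5, 6, 4, 7]


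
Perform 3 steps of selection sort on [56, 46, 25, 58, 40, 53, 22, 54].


Initial: [56, 46, 25, 58, 40, 53, 22, 54]
Step 1: min=22 at 6
  Swap: [22, 46, 25, 58, 40, 53, 56, 54]
Step 2: min=25 at 2
  Swap: [22, 25, 46, 58, 40, 53, 56, 54]
Step 3: min=40 at 4
  Swap: [22, 25, 40, 58, 46, 53, 56, 54]

After 3 steps: [22, 25, 40, 58, 46, 53, 56, 54]


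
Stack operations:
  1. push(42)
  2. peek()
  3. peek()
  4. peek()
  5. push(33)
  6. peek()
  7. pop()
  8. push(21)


push(42) -> [42]
peek()->42
peek()->42
peek()->42
push(33) -> [42, 33]
peek()->33
pop()->33, [42]
push(21) -> [42, 21]

Final stack: [42, 21]


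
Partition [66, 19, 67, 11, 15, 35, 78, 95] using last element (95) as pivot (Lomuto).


Pivot: 95
  66 <= 95: advance i (no swap)
  19 <= 95: advance i (no swap)
  67 <= 95: advance i (no swap)
  11 <= 95: advance i (no swap)
  15 <= 95: advance i (no swap)
  35 <= 95: advance i (no swap)
  78 <= 95: advance i (no swap)
Place pivot at 7: [66, 19, 67, 11, 15, 35, 78, 95]

Partitioned: [66, 19, 67, 11, 15, 35, 78, 95]


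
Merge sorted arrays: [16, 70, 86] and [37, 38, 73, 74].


Take 16 from A
Take 37 from B
Take 38 from B
Take 70 from A
Take 73 from B
Take 74 from B

Merged: [16, 37, 38, 70, 73, 74, 86]


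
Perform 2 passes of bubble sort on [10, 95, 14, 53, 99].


Initial: [10, 95, 14, 53, 99]
Pass 1: [10, 14, 53, 95, 99] (2 swaps)
Pass 2: [10, 14, 53, 95, 99] (0 swaps)

After 2 passes: [10, 14, 53, 95, 99]


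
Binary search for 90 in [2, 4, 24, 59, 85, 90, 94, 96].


Step 1: lo=0, hi=7, mid=3, val=59
Step 2: lo=4, hi=7, mid=5, val=90

Found at index 5


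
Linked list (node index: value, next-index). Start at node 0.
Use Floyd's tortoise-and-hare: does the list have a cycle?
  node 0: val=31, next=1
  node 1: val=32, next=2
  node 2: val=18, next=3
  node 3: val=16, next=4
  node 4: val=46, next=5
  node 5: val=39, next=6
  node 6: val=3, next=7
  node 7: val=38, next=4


Floyd's tortoise (slow, +1) and hare (fast, +2):
  init: slow=0, fast=0
  step 1: slow=1, fast=2
  step 2: slow=2, fast=4
  step 3: slow=3, fast=6
  step 4: slow=4, fast=4
  slow == fast at node 4: cycle detected

Cycle: yes


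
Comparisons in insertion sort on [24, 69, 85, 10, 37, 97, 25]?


Algorithm: insertion sort
Input: [24, 69, 85, 10, 37, 97, 25]
Sorted: [10, 24, 25, 37, 69, 85, 97]

14


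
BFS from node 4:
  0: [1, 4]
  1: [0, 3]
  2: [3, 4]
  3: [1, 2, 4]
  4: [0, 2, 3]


Visit 4, enqueue [0, 2, 3]
Visit 0, enqueue [1]
Visit 2, enqueue []
Visit 3, enqueue []
Visit 1, enqueue []

BFS order: [4, 0, 2, 3, 1]


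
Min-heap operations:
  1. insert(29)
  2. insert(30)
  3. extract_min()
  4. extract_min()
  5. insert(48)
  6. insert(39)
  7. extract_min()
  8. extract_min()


insert(29) -> [29]
insert(30) -> [29, 30]
extract_min()->29, [30]
extract_min()->30, []
insert(48) -> [48]
insert(39) -> [39, 48]
extract_min()->39, [48]
extract_min()->48, []

Final heap: []


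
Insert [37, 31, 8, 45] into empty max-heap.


Insert 37: [37]
Insert 31: [37, 31]
Insert 8: [37, 31, 8]
Insert 45: [45, 37, 8, 31]

Final heap: [45, 37, 8, 31]


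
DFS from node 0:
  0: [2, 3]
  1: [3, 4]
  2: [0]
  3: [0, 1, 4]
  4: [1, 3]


Visit 0, push [3, 2]
Visit 2, push []
Visit 3, push [4, 1]
Visit 1, push [4]
Visit 4, push []

DFS order: [0, 2, 3, 1, 4]


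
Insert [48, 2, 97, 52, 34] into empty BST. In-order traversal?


Insert 48: root
Insert 2: L from 48
Insert 97: R from 48
Insert 52: R from 48 -> L from 97
Insert 34: L from 48 -> R from 2

In-order: [2, 34, 48, 52, 97]


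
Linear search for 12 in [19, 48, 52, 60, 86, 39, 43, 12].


i=0: 19!=12
i=1: 48!=12
i=2: 52!=12
i=3: 60!=12
i=4: 86!=12
i=5: 39!=12
i=6: 43!=12
i=7: 12==12 found!

Found at 7, 8 comps


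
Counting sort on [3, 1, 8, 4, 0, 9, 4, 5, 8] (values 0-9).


Input: [3, 1, 8, 4, 0, 9, 4, 5, 8]
Counts: [1, 1, 0, 1, 2, 1, 0, 0, 2, 1]

Sorted: [0, 1, 3, 4, 4, 5, 8, 8, 9]


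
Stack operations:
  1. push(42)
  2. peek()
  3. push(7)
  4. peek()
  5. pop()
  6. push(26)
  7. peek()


push(42) -> [42]
peek()->42
push(7) -> [42, 7]
peek()->7
pop()->7, [42]
push(26) -> [42, 26]
peek()->26

Final stack: [42, 26]


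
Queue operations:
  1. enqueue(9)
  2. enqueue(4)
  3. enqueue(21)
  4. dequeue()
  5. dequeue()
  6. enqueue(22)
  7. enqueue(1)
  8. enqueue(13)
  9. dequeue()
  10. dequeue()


enqueue(9) -> [9]
enqueue(4) -> [9, 4]
enqueue(21) -> [9, 4, 21]
dequeue()->9, [4, 21]
dequeue()->4, [21]
enqueue(22) -> [21, 22]
enqueue(1) -> [21, 22, 1]
enqueue(13) -> [21, 22, 1, 13]
dequeue()->21, [22, 1, 13]
dequeue()->22, [1, 13]

Final queue: [1, 13]


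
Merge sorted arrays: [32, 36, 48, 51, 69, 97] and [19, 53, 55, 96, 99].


Take 19 from B
Take 32 from A
Take 36 from A
Take 48 from A
Take 51 from A
Take 53 from B
Take 55 from B
Take 69 from A
Take 96 from B
Take 97 from A

Merged: [19, 32, 36, 48, 51, 53, 55, 69, 96, 97, 99]


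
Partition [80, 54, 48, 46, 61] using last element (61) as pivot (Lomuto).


Pivot: 61
  54 <= 61: swap -> [54, 80, 48, 46, 61]
  48 <= 61: swap -> [54, 48, 80, 46, 61]
  46 <= 61: swap -> [54, 48, 46, 80, 61]
Place pivot at 3: [54, 48, 46, 61, 80]

Partitioned: [54, 48, 46, 61, 80]


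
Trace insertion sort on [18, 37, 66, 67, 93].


Initial: [18, 37, 66, 67, 93]
Insert 37: [18, 37, 66, 67, 93]
Insert 66: [18, 37, 66, 67, 93]
Insert 67: [18, 37, 66, 67, 93]
Insert 93: [18, 37, 66, 67, 93]

Sorted: [18, 37, 66, 67, 93]


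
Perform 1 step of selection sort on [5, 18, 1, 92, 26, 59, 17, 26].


Initial: [5, 18, 1, 92, 26, 59, 17, 26]
Step 1: min=1 at 2
  Swap: [1, 18, 5, 92, 26, 59, 17, 26]

After 1 step: [1, 18, 5, 92, 26, 59, 17, 26]


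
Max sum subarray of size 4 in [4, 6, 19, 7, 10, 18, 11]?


[0:4]: 36
[1:5]: 42
[2:6]: 54
[3:7]: 46

Max: 54 at [2:6]


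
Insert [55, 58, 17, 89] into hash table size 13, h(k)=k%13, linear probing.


Insert 55: h=3 -> slot 3
Insert 58: h=6 -> slot 6
Insert 17: h=4 -> slot 4
Insert 89: h=11 -> slot 11

Table: [None, None, None, 55, 17, None, 58, None, None, None, None, 89, None]


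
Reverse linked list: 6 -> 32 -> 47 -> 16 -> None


Step 1: curr=6, set curr.next=prev(None) | reversed so far: 6
Step 2: curr=32, set curr.next=prev(6) | reversed so far: 32 -> 6
Step 3: curr=47, set curr.next=prev(32) | reversed so far: 47 -> 32 -> 6
Step 4: curr=16, set curr.next=prev(47) | reversed so far: 16 -> 47 -> 32 -> 6

16 -> 47 -> 32 -> 6 -> None


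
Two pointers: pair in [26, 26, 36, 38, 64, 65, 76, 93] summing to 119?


lo=0(26)+hi=7(93)=119

Yes: 26+93=119


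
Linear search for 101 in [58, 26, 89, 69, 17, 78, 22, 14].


i=0: 58!=101
i=1: 26!=101
i=2: 89!=101
i=3: 69!=101
i=4: 17!=101
i=5: 78!=101
i=6: 22!=101
i=7: 14!=101

Not found, 8 comps


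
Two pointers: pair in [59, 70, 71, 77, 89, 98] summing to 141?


lo=0(59)+hi=5(98)=157
lo=0(59)+hi=4(89)=148
lo=0(59)+hi=3(77)=136
lo=1(70)+hi=3(77)=147
lo=1(70)+hi=2(71)=141

Yes: 70+71=141


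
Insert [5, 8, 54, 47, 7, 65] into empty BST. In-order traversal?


Insert 5: root
Insert 8: R from 5
Insert 54: R from 5 -> R from 8
Insert 47: R from 5 -> R from 8 -> L from 54
Insert 7: R from 5 -> L from 8
Insert 65: R from 5 -> R from 8 -> R from 54

In-order: [5, 7, 8, 47, 54, 65]


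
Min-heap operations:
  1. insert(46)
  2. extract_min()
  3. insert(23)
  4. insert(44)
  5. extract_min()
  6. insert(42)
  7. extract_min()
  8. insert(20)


insert(46) -> [46]
extract_min()->46, []
insert(23) -> [23]
insert(44) -> [23, 44]
extract_min()->23, [44]
insert(42) -> [42, 44]
extract_min()->42, [44]
insert(20) -> [20, 44]

Final heap: [20, 44]


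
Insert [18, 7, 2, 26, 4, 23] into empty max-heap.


Insert 18: [18]
Insert 7: [18, 7]
Insert 2: [18, 7, 2]
Insert 26: [26, 18, 2, 7]
Insert 4: [26, 18, 2, 7, 4]
Insert 23: [26, 18, 23, 7, 4, 2]

Final heap: [26, 18, 23, 7, 4, 2]


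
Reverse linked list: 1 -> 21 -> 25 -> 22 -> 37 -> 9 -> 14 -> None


Step 1: curr=1, set curr.next=prev(None) | reversed so far: 1
Step 2: curr=21, set curr.next=prev(1) | reversed so far: 21 -> 1
Step 3: curr=25, set curr.next=prev(21) | reversed so far: 25 -> 21 -> 1
Step 4: curr=22, set curr.next=prev(25) | reversed so far: 22 -> 25 -> 21 -> 1
Step 5: curr=37, set curr.next=prev(22) | reversed so far: 37 -> 22 -> 25 -> 21 -> 1
Step 6: curr=9, set curr.next=prev(37) | reversed so far: 9 -> 37 -> 22 -> 25 -> 21 -> 1
Step 7: curr=14, set curr.next=prev(9) | reversed so far: 14 -> 9 -> 37 -> 22 -> 25 -> 21 -> 1

14 -> 9 -> 37 -> 22 -> 25 -> 21 -> 1 -> None


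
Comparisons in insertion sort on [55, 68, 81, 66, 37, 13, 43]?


Algorithm: insertion sort
Input: [55, 68, 81, 66, 37, 13, 43]
Sorted: [13, 37, 43, 55, 66, 68, 81]

19


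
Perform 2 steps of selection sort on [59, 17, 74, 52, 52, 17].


Initial: [59, 17, 74, 52, 52, 17]
Step 1: min=17 at 1
  Swap: [17, 59, 74, 52, 52, 17]
Step 2: min=17 at 5
  Swap: [17, 17, 74, 52, 52, 59]

After 2 steps: [17, 17, 74, 52, 52, 59]


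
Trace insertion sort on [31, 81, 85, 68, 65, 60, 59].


Initial: [31, 81, 85, 68, 65, 60, 59]
Insert 81: [31, 81, 85, 68, 65, 60, 59]
Insert 85: [31, 81, 85, 68, 65, 60, 59]
Insert 68: [31, 68, 81, 85, 65, 60, 59]
Insert 65: [31, 65, 68, 81, 85, 60, 59]
Insert 60: [31, 60, 65, 68, 81, 85, 59]
Insert 59: [31, 59, 60, 65, 68, 81, 85]

Sorted: [31, 59, 60, 65, 68, 81, 85]


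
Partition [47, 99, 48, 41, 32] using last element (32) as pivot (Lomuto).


Pivot: 32
Place pivot at 0: [32, 99, 48, 41, 47]

Partitioned: [32, 99, 48, 41, 47]


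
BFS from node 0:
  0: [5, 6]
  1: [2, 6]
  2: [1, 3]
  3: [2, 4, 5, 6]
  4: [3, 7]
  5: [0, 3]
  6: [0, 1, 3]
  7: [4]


Visit 0, enqueue [5, 6]
Visit 5, enqueue [3]
Visit 6, enqueue [1]
Visit 3, enqueue [2, 4]
Visit 1, enqueue []
Visit 2, enqueue []
Visit 4, enqueue [7]
Visit 7, enqueue []

BFS order: [0, 5, 6, 3, 1, 2, 4, 7]


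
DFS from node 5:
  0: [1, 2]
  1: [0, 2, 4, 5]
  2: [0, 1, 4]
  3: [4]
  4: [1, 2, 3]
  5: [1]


Visit 5, push [1]
Visit 1, push [4, 2, 0]
Visit 0, push [2]
Visit 2, push [4]
Visit 4, push [3]
Visit 3, push []

DFS order: [5, 1, 0, 2, 4, 3]


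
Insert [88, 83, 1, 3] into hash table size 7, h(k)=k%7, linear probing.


Insert 88: h=4 -> slot 4
Insert 83: h=6 -> slot 6
Insert 1: h=1 -> slot 1
Insert 3: h=3 -> slot 3

Table: [None, 1, None, 3, 88, None, 83]


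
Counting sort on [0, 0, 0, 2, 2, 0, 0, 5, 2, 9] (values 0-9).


Input: [0, 0, 0, 2, 2, 0, 0, 5, 2, 9]
Counts: [5, 0, 3, 0, 0, 1, 0, 0, 0, 1]

Sorted: [0, 0, 0, 0, 0, 2, 2, 2, 5, 9]


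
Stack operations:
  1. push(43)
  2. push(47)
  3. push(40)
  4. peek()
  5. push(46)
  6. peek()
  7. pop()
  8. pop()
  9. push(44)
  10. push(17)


push(43) -> [43]
push(47) -> [43, 47]
push(40) -> [43, 47, 40]
peek()->40
push(46) -> [43, 47, 40, 46]
peek()->46
pop()->46, [43, 47, 40]
pop()->40, [43, 47]
push(44) -> [43, 47, 44]
push(17) -> [43, 47, 44, 17]

Final stack: [43, 47, 44, 17]


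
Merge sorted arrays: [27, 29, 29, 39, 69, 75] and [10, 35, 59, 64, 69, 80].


Take 10 from B
Take 27 from A
Take 29 from A
Take 29 from A
Take 35 from B
Take 39 from A
Take 59 from B
Take 64 from B
Take 69 from A
Take 69 from B
Take 75 from A

Merged: [10, 27, 29, 29, 35, 39, 59, 64, 69, 69, 75, 80]


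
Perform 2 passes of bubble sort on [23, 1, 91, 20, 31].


Initial: [23, 1, 91, 20, 31]
Pass 1: [1, 23, 20, 31, 91] (3 swaps)
Pass 2: [1, 20, 23, 31, 91] (1 swaps)

After 2 passes: [1, 20, 23, 31, 91]


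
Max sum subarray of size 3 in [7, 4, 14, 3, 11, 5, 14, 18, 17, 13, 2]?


[0:3]: 25
[1:4]: 21
[2:5]: 28
[3:6]: 19
[4:7]: 30
[5:8]: 37
[6:9]: 49
[7:10]: 48
[8:11]: 32

Max: 49 at [6:9]


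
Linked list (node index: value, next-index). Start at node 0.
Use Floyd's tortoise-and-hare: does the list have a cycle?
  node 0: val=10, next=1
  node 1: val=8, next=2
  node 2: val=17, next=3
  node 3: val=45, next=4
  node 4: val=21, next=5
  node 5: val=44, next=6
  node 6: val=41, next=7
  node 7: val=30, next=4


Floyd's tortoise (slow, +1) and hare (fast, +2):
  init: slow=0, fast=0
  step 1: slow=1, fast=2
  step 2: slow=2, fast=4
  step 3: slow=3, fast=6
  step 4: slow=4, fast=4
  slow == fast at node 4: cycle detected

Cycle: yes


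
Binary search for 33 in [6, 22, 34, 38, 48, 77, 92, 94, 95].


Step 1: lo=0, hi=8, mid=4, val=48
Step 2: lo=0, hi=3, mid=1, val=22
Step 3: lo=2, hi=3, mid=2, val=34

Not found


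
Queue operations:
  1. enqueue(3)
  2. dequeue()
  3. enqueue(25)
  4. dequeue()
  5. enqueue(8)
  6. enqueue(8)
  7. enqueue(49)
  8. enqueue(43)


enqueue(3) -> [3]
dequeue()->3, []
enqueue(25) -> [25]
dequeue()->25, []
enqueue(8) -> [8]
enqueue(8) -> [8, 8]
enqueue(49) -> [8, 8, 49]
enqueue(43) -> [8, 8, 49, 43]

Final queue: [8, 8, 49, 43]


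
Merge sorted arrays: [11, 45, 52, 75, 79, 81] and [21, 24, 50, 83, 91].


Take 11 from A
Take 21 from B
Take 24 from B
Take 45 from A
Take 50 from B
Take 52 from A
Take 75 from A
Take 79 from A
Take 81 from A

Merged: [11, 21, 24, 45, 50, 52, 75, 79, 81, 83, 91]


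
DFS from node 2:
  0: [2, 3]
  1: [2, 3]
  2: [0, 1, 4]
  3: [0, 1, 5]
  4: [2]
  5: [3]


Visit 2, push [4, 1, 0]
Visit 0, push [3]
Visit 3, push [5, 1]
Visit 1, push []
Visit 5, push []
Visit 4, push []

DFS order: [2, 0, 3, 1, 5, 4]


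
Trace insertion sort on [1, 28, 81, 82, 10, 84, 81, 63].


Initial: [1, 28, 81, 82, 10, 84, 81, 63]
Insert 28: [1, 28, 81, 82, 10, 84, 81, 63]
Insert 81: [1, 28, 81, 82, 10, 84, 81, 63]
Insert 82: [1, 28, 81, 82, 10, 84, 81, 63]
Insert 10: [1, 10, 28, 81, 82, 84, 81, 63]
Insert 84: [1, 10, 28, 81, 82, 84, 81, 63]
Insert 81: [1, 10, 28, 81, 81, 82, 84, 63]
Insert 63: [1, 10, 28, 63, 81, 81, 82, 84]

Sorted: [1, 10, 28, 63, 81, 81, 82, 84]


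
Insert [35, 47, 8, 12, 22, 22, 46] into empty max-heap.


Insert 35: [35]
Insert 47: [47, 35]
Insert 8: [47, 35, 8]
Insert 12: [47, 35, 8, 12]
Insert 22: [47, 35, 8, 12, 22]
Insert 22: [47, 35, 22, 12, 22, 8]
Insert 46: [47, 35, 46, 12, 22, 8, 22]

Final heap: [47, 35, 46, 12, 22, 8, 22]


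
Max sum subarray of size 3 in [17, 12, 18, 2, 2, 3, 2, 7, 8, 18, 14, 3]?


[0:3]: 47
[1:4]: 32
[2:5]: 22
[3:6]: 7
[4:7]: 7
[5:8]: 12
[6:9]: 17
[7:10]: 33
[8:11]: 40
[9:12]: 35

Max: 47 at [0:3]


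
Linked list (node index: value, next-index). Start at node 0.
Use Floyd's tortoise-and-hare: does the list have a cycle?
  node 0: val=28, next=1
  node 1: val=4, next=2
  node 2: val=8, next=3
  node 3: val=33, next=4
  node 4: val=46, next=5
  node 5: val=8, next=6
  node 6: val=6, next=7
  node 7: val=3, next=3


Floyd's tortoise (slow, +1) and hare (fast, +2):
  init: slow=0, fast=0
  step 1: slow=1, fast=2
  step 2: slow=2, fast=4
  step 3: slow=3, fast=6
  step 4: slow=4, fast=3
  step 5: slow=5, fast=5
  slow == fast at node 5: cycle detected

Cycle: yes


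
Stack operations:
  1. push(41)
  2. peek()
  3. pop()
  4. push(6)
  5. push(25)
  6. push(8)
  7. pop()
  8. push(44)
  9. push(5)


push(41) -> [41]
peek()->41
pop()->41, []
push(6) -> [6]
push(25) -> [6, 25]
push(8) -> [6, 25, 8]
pop()->8, [6, 25]
push(44) -> [6, 25, 44]
push(5) -> [6, 25, 44, 5]

Final stack: [6, 25, 44, 5]


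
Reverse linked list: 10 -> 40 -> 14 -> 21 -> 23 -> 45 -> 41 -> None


Step 1: curr=10, set curr.next=prev(None) | reversed so far: 10
Step 2: curr=40, set curr.next=prev(10) | reversed so far: 40 -> 10
Step 3: curr=14, set curr.next=prev(40) | reversed so far: 14 -> 40 -> 10
Step 4: curr=21, set curr.next=prev(14) | reversed so far: 21 -> 14 -> 40 -> 10
Step 5: curr=23, set curr.next=prev(21) | reversed so far: 23 -> 21 -> 14 -> 40 -> 10
Step 6: curr=45, set curr.next=prev(23) | reversed so far: 45 -> 23 -> 21 -> 14 -> 40 -> 10
Step 7: curr=41, set curr.next=prev(45) | reversed so far: 41 -> 45 -> 23 -> 21 -> 14 -> 40 -> 10

41 -> 45 -> 23 -> 21 -> 14 -> 40 -> 10 -> None


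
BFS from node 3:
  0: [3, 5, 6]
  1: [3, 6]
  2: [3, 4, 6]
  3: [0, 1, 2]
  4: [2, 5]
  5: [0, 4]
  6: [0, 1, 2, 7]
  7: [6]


Visit 3, enqueue [0, 1, 2]
Visit 0, enqueue [5, 6]
Visit 1, enqueue []
Visit 2, enqueue [4]
Visit 5, enqueue []
Visit 6, enqueue [7]
Visit 4, enqueue []
Visit 7, enqueue []

BFS order: [3, 0, 1, 2, 5, 6, 4, 7]


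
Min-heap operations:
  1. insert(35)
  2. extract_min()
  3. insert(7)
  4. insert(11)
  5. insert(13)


insert(35) -> [35]
extract_min()->35, []
insert(7) -> [7]
insert(11) -> [7, 11]
insert(13) -> [7, 11, 13]

Final heap: [7, 11, 13]


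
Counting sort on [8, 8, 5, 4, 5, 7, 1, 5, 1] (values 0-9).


Input: [8, 8, 5, 4, 5, 7, 1, 5, 1]
Counts: [0, 2, 0, 0, 1, 3, 0, 1, 2, 0]

Sorted: [1, 1, 4, 5, 5, 5, 7, 8, 8]


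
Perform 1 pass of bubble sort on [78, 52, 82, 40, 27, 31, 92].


Initial: [78, 52, 82, 40, 27, 31, 92]
Pass 1: [52, 78, 40, 27, 31, 82, 92] (4 swaps)

After 1 pass: [52, 78, 40, 27, 31, 82, 92]


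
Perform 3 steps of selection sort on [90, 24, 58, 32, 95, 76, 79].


Initial: [90, 24, 58, 32, 95, 76, 79]
Step 1: min=24 at 1
  Swap: [24, 90, 58, 32, 95, 76, 79]
Step 2: min=32 at 3
  Swap: [24, 32, 58, 90, 95, 76, 79]
Step 3: min=58 at 2
  Swap: [24, 32, 58, 90, 95, 76, 79]

After 3 steps: [24, 32, 58, 90, 95, 76, 79]


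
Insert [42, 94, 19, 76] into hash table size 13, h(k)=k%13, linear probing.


Insert 42: h=3 -> slot 3
Insert 94: h=3, 1 probes -> slot 4
Insert 19: h=6 -> slot 6
Insert 76: h=11 -> slot 11

Table: [None, None, None, 42, 94, None, 19, None, None, None, None, 76, None]


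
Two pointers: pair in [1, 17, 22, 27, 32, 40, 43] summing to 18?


lo=0(1)+hi=6(43)=44
lo=0(1)+hi=5(40)=41
lo=0(1)+hi=4(32)=33
lo=0(1)+hi=3(27)=28
lo=0(1)+hi=2(22)=23
lo=0(1)+hi=1(17)=18

Yes: 1+17=18


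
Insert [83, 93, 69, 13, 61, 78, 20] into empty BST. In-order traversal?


Insert 83: root
Insert 93: R from 83
Insert 69: L from 83
Insert 13: L from 83 -> L from 69
Insert 61: L from 83 -> L from 69 -> R from 13
Insert 78: L from 83 -> R from 69
Insert 20: L from 83 -> L from 69 -> R from 13 -> L from 61

In-order: [13, 20, 61, 69, 78, 83, 93]


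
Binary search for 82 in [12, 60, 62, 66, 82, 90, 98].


Step 1: lo=0, hi=6, mid=3, val=66
Step 2: lo=4, hi=6, mid=5, val=90
Step 3: lo=4, hi=4, mid=4, val=82

Found at index 4


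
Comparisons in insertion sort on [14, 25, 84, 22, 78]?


Algorithm: insertion sort
Input: [14, 25, 84, 22, 78]
Sorted: [14, 22, 25, 78, 84]

7


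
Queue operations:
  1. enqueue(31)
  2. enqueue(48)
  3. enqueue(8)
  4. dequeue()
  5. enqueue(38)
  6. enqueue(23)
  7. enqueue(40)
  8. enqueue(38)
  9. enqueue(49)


enqueue(31) -> [31]
enqueue(48) -> [31, 48]
enqueue(8) -> [31, 48, 8]
dequeue()->31, [48, 8]
enqueue(38) -> [48, 8, 38]
enqueue(23) -> [48, 8, 38, 23]
enqueue(40) -> [48, 8, 38, 23, 40]
enqueue(38) -> [48, 8, 38, 23, 40, 38]
enqueue(49) -> [48, 8, 38, 23, 40, 38, 49]

Final queue: [48, 8, 38, 23, 40, 38, 49]


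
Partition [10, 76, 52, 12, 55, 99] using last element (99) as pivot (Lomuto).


Pivot: 99
  10 <= 99: advance i (no swap)
  76 <= 99: advance i (no swap)
  52 <= 99: advance i (no swap)
  12 <= 99: advance i (no swap)
  55 <= 99: advance i (no swap)
Place pivot at 5: [10, 76, 52, 12, 55, 99]

Partitioned: [10, 76, 52, 12, 55, 99]


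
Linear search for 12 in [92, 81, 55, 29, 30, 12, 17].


i=0: 92!=12
i=1: 81!=12
i=2: 55!=12
i=3: 29!=12
i=4: 30!=12
i=5: 12==12 found!

Found at 5, 6 comps


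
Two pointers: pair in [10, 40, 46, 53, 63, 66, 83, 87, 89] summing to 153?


lo=0(10)+hi=8(89)=99
lo=1(40)+hi=8(89)=129
lo=2(46)+hi=8(89)=135
lo=3(53)+hi=8(89)=142
lo=4(63)+hi=8(89)=152
lo=5(66)+hi=8(89)=155
lo=5(66)+hi=7(87)=153

Yes: 66+87=153


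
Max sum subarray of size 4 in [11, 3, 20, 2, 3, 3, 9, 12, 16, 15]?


[0:4]: 36
[1:5]: 28
[2:6]: 28
[3:7]: 17
[4:8]: 27
[5:9]: 40
[6:10]: 52

Max: 52 at [6:10]


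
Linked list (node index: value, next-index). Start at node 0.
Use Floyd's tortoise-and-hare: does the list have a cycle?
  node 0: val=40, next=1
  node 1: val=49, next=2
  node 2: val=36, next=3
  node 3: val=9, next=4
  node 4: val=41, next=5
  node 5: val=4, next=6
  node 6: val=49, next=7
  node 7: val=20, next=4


Floyd's tortoise (slow, +1) and hare (fast, +2):
  init: slow=0, fast=0
  step 1: slow=1, fast=2
  step 2: slow=2, fast=4
  step 3: slow=3, fast=6
  step 4: slow=4, fast=4
  slow == fast at node 4: cycle detected

Cycle: yes


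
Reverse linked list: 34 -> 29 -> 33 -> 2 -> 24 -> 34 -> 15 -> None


Step 1: curr=34, set curr.next=prev(None) | reversed so far: 34
Step 2: curr=29, set curr.next=prev(34) | reversed so far: 29 -> 34
Step 3: curr=33, set curr.next=prev(29) | reversed so far: 33 -> 29 -> 34
Step 4: curr=2, set curr.next=prev(33) | reversed so far: 2 -> 33 -> 29 -> 34
Step 5: curr=24, set curr.next=prev(2) | reversed so far: 24 -> 2 -> 33 -> 29 -> 34
Step 6: curr=34, set curr.next=prev(24) | reversed so far: 34 -> 24 -> 2 -> 33 -> 29 -> 34
Step 7: curr=15, set curr.next=prev(34) | reversed so far: 15 -> 34 -> 24 -> 2 -> 33 -> 29 -> 34

15 -> 34 -> 24 -> 2 -> 33 -> 29 -> 34 -> None


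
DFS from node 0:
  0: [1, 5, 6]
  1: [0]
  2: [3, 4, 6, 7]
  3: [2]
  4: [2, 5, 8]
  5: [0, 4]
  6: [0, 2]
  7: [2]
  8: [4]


Visit 0, push [6, 5, 1]
Visit 1, push []
Visit 5, push [4]
Visit 4, push [8, 2]
Visit 2, push [7, 6, 3]
Visit 3, push []
Visit 6, push []
Visit 7, push []
Visit 8, push []

DFS order: [0, 1, 5, 4, 2, 3, 6, 7, 8]


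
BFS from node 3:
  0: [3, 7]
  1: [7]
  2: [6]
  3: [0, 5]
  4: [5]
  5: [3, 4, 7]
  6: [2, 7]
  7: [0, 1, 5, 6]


Visit 3, enqueue [0, 5]
Visit 0, enqueue [7]
Visit 5, enqueue [4]
Visit 7, enqueue [1, 6]
Visit 4, enqueue []
Visit 1, enqueue []
Visit 6, enqueue [2]
Visit 2, enqueue []

BFS order: [3, 0, 5, 7, 4, 1, 6, 2]


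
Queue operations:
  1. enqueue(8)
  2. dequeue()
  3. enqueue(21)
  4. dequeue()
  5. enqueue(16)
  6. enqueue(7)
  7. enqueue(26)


enqueue(8) -> [8]
dequeue()->8, []
enqueue(21) -> [21]
dequeue()->21, []
enqueue(16) -> [16]
enqueue(7) -> [16, 7]
enqueue(26) -> [16, 7, 26]

Final queue: [16, 7, 26]


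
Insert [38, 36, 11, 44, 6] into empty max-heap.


Insert 38: [38]
Insert 36: [38, 36]
Insert 11: [38, 36, 11]
Insert 44: [44, 38, 11, 36]
Insert 6: [44, 38, 11, 36, 6]

Final heap: [44, 38, 11, 36, 6]


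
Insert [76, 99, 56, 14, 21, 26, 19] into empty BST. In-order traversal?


Insert 76: root
Insert 99: R from 76
Insert 56: L from 76
Insert 14: L from 76 -> L from 56
Insert 21: L from 76 -> L from 56 -> R from 14
Insert 26: L from 76 -> L from 56 -> R from 14 -> R from 21
Insert 19: L from 76 -> L from 56 -> R from 14 -> L from 21

In-order: [14, 19, 21, 26, 56, 76, 99]


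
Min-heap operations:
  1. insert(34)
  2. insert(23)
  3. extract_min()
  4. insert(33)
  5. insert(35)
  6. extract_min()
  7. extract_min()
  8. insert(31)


insert(34) -> [34]
insert(23) -> [23, 34]
extract_min()->23, [34]
insert(33) -> [33, 34]
insert(35) -> [33, 34, 35]
extract_min()->33, [34, 35]
extract_min()->34, [35]
insert(31) -> [31, 35]

Final heap: [31, 35]


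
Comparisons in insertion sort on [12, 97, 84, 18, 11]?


Algorithm: insertion sort
Input: [12, 97, 84, 18, 11]
Sorted: [11, 12, 18, 84, 97]

10


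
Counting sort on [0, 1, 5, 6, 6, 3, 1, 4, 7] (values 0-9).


Input: [0, 1, 5, 6, 6, 3, 1, 4, 7]
Counts: [1, 2, 0, 1, 1, 1, 2, 1, 0, 0]

Sorted: [0, 1, 1, 3, 4, 5, 6, 6, 7]


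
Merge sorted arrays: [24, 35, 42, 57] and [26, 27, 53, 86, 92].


Take 24 from A
Take 26 from B
Take 27 from B
Take 35 from A
Take 42 from A
Take 53 from B
Take 57 from A

Merged: [24, 26, 27, 35, 42, 53, 57, 86, 92]


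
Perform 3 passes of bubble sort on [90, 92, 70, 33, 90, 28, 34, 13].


Initial: [90, 92, 70, 33, 90, 28, 34, 13]
Pass 1: [90, 70, 33, 90, 28, 34, 13, 92] (6 swaps)
Pass 2: [70, 33, 90, 28, 34, 13, 90, 92] (5 swaps)
Pass 3: [33, 70, 28, 34, 13, 90, 90, 92] (4 swaps)

After 3 passes: [33, 70, 28, 34, 13, 90, 90, 92]


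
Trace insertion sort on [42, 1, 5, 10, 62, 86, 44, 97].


Initial: [42, 1, 5, 10, 62, 86, 44, 97]
Insert 1: [1, 42, 5, 10, 62, 86, 44, 97]
Insert 5: [1, 5, 42, 10, 62, 86, 44, 97]
Insert 10: [1, 5, 10, 42, 62, 86, 44, 97]
Insert 62: [1, 5, 10, 42, 62, 86, 44, 97]
Insert 86: [1, 5, 10, 42, 62, 86, 44, 97]
Insert 44: [1, 5, 10, 42, 44, 62, 86, 97]
Insert 97: [1, 5, 10, 42, 44, 62, 86, 97]

Sorted: [1, 5, 10, 42, 44, 62, 86, 97]


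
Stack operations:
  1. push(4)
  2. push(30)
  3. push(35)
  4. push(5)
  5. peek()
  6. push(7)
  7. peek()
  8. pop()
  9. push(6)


push(4) -> [4]
push(30) -> [4, 30]
push(35) -> [4, 30, 35]
push(5) -> [4, 30, 35, 5]
peek()->5
push(7) -> [4, 30, 35, 5, 7]
peek()->7
pop()->7, [4, 30, 35, 5]
push(6) -> [4, 30, 35, 5, 6]

Final stack: [4, 30, 35, 5, 6]


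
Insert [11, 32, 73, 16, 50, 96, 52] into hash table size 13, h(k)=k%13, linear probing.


Insert 11: h=11 -> slot 11
Insert 32: h=6 -> slot 6
Insert 73: h=8 -> slot 8
Insert 16: h=3 -> slot 3
Insert 50: h=11, 1 probes -> slot 12
Insert 96: h=5 -> slot 5
Insert 52: h=0 -> slot 0

Table: [52, None, None, 16, None, 96, 32, None, 73, None, None, 11, 50]


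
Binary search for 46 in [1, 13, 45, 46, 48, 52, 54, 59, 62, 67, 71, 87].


Step 1: lo=0, hi=11, mid=5, val=52
Step 2: lo=0, hi=4, mid=2, val=45
Step 3: lo=3, hi=4, mid=3, val=46

Found at index 3


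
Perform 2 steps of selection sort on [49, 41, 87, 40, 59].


Initial: [49, 41, 87, 40, 59]
Step 1: min=40 at 3
  Swap: [40, 41, 87, 49, 59]
Step 2: min=41 at 1
  Swap: [40, 41, 87, 49, 59]

After 2 steps: [40, 41, 87, 49, 59]


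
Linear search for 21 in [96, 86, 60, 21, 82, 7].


i=0: 96!=21
i=1: 86!=21
i=2: 60!=21
i=3: 21==21 found!

Found at 3, 4 comps


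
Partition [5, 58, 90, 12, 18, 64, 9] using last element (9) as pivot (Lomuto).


Pivot: 9
  5 <= 9: advance i (no swap)
Place pivot at 1: [5, 9, 90, 12, 18, 64, 58]

Partitioned: [5, 9, 90, 12, 18, 64, 58]


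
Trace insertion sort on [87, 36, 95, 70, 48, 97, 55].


Initial: [87, 36, 95, 70, 48, 97, 55]
Insert 36: [36, 87, 95, 70, 48, 97, 55]
Insert 95: [36, 87, 95, 70, 48, 97, 55]
Insert 70: [36, 70, 87, 95, 48, 97, 55]
Insert 48: [36, 48, 70, 87, 95, 97, 55]
Insert 97: [36, 48, 70, 87, 95, 97, 55]
Insert 55: [36, 48, 55, 70, 87, 95, 97]

Sorted: [36, 48, 55, 70, 87, 95, 97]


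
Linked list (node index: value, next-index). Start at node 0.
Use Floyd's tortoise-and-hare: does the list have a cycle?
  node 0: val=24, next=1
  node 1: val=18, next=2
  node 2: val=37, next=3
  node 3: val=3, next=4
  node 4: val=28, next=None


Floyd's tortoise (slow, +1) and hare (fast, +2):
  init: slow=0, fast=0
  step 1: slow=1, fast=2
  step 2: slow=2, fast=4
  step 3: fast -> None, no cycle

Cycle: no


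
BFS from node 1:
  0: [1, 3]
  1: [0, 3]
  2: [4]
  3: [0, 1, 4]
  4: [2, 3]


Visit 1, enqueue [0, 3]
Visit 0, enqueue []
Visit 3, enqueue [4]
Visit 4, enqueue [2]
Visit 2, enqueue []

BFS order: [1, 0, 3, 4, 2]


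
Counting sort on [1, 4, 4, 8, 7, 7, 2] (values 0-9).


Input: [1, 4, 4, 8, 7, 7, 2]
Counts: [0, 1, 1, 0, 2, 0, 0, 2, 1, 0]

Sorted: [1, 2, 4, 4, 7, 7, 8]


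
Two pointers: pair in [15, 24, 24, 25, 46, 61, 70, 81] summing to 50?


lo=0(15)+hi=7(81)=96
lo=0(15)+hi=6(70)=85
lo=0(15)+hi=5(61)=76
lo=0(15)+hi=4(46)=61
lo=0(15)+hi=3(25)=40
lo=1(24)+hi=3(25)=49
lo=2(24)+hi=3(25)=49

No pair found


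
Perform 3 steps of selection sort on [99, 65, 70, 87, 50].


Initial: [99, 65, 70, 87, 50]
Step 1: min=50 at 4
  Swap: [50, 65, 70, 87, 99]
Step 2: min=65 at 1
  Swap: [50, 65, 70, 87, 99]
Step 3: min=70 at 2
  Swap: [50, 65, 70, 87, 99]

After 3 steps: [50, 65, 70, 87, 99]


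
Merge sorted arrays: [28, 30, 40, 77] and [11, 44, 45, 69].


Take 11 from B
Take 28 from A
Take 30 from A
Take 40 from A
Take 44 from B
Take 45 from B
Take 69 from B

Merged: [11, 28, 30, 40, 44, 45, 69, 77]


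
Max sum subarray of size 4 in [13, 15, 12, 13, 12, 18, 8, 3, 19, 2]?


[0:4]: 53
[1:5]: 52
[2:6]: 55
[3:7]: 51
[4:8]: 41
[5:9]: 48
[6:10]: 32

Max: 55 at [2:6]


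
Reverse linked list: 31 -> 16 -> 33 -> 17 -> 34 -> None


Step 1: curr=31, set curr.next=prev(None) | reversed so far: 31
Step 2: curr=16, set curr.next=prev(31) | reversed so far: 16 -> 31
Step 3: curr=33, set curr.next=prev(16) | reversed so far: 33 -> 16 -> 31
Step 4: curr=17, set curr.next=prev(33) | reversed so far: 17 -> 33 -> 16 -> 31
Step 5: curr=34, set curr.next=prev(17) | reversed so far: 34 -> 17 -> 33 -> 16 -> 31

34 -> 17 -> 33 -> 16 -> 31 -> None


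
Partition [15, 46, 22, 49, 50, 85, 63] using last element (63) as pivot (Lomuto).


Pivot: 63
  15 <= 63: advance i (no swap)
  46 <= 63: advance i (no swap)
  22 <= 63: advance i (no swap)
  49 <= 63: advance i (no swap)
  50 <= 63: advance i (no swap)
Place pivot at 5: [15, 46, 22, 49, 50, 63, 85]

Partitioned: [15, 46, 22, 49, 50, 63, 85]


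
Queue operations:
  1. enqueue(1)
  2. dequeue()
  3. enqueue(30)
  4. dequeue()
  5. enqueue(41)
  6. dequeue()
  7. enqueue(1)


enqueue(1) -> [1]
dequeue()->1, []
enqueue(30) -> [30]
dequeue()->30, []
enqueue(41) -> [41]
dequeue()->41, []
enqueue(1) -> [1]

Final queue: [1]


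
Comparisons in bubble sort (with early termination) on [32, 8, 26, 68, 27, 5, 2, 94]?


Algorithm: bubble sort (with early termination)
Input: [32, 8, 26, 68, 27, 5, 2, 94]
Sorted: [2, 5, 8, 26, 27, 32, 68, 94]

28


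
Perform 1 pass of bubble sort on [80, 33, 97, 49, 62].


Initial: [80, 33, 97, 49, 62]
Pass 1: [33, 80, 49, 62, 97] (3 swaps)

After 1 pass: [33, 80, 49, 62, 97]


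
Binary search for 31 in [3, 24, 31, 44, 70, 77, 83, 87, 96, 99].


Step 1: lo=0, hi=9, mid=4, val=70
Step 2: lo=0, hi=3, mid=1, val=24
Step 3: lo=2, hi=3, mid=2, val=31

Found at index 2


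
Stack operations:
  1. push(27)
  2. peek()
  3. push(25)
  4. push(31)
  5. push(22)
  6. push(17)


push(27) -> [27]
peek()->27
push(25) -> [27, 25]
push(31) -> [27, 25, 31]
push(22) -> [27, 25, 31, 22]
push(17) -> [27, 25, 31, 22, 17]

Final stack: [27, 25, 31, 22, 17]


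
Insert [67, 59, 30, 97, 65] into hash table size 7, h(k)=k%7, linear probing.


Insert 67: h=4 -> slot 4
Insert 59: h=3 -> slot 3
Insert 30: h=2 -> slot 2
Insert 97: h=6 -> slot 6
Insert 65: h=2, 3 probes -> slot 5

Table: [None, None, 30, 59, 67, 65, 97]


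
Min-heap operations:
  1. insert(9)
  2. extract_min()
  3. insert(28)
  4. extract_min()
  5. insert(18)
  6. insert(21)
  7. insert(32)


insert(9) -> [9]
extract_min()->9, []
insert(28) -> [28]
extract_min()->28, []
insert(18) -> [18]
insert(21) -> [18, 21]
insert(32) -> [18, 21, 32]

Final heap: [18, 21, 32]


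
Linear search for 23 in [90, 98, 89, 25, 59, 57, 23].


i=0: 90!=23
i=1: 98!=23
i=2: 89!=23
i=3: 25!=23
i=4: 59!=23
i=5: 57!=23
i=6: 23==23 found!

Found at 6, 7 comps


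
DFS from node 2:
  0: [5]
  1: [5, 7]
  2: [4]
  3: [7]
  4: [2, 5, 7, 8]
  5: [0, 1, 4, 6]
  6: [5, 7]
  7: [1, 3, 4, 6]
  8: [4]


Visit 2, push [4]
Visit 4, push [8, 7, 5]
Visit 5, push [6, 1, 0]
Visit 0, push []
Visit 1, push [7]
Visit 7, push [6, 3]
Visit 3, push []
Visit 6, push []
Visit 8, push []

DFS order: [2, 4, 5, 0, 1, 7, 3, 6, 8]


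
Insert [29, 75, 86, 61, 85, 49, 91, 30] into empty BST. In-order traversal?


Insert 29: root
Insert 75: R from 29
Insert 86: R from 29 -> R from 75
Insert 61: R from 29 -> L from 75
Insert 85: R from 29 -> R from 75 -> L from 86
Insert 49: R from 29 -> L from 75 -> L from 61
Insert 91: R from 29 -> R from 75 -> R from 86
Insert 30: R from 29 -> L from 75 -> L from 61 -> L from 49

In-order: [29, 30, 49, 61, 75, 85, 86, 91]


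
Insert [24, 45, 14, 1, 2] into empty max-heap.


Insert 24: [24]
Insert 45: [45, 24]
Insert 14: [45, 24, 14]
Insert 1: [45, 24, 14, 1]
Insert 2: [45, 24, 14, 1, 2]

Final heap: [45, 24, 14, 1, 2]


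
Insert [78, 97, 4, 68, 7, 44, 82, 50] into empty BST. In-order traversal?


Insert 78: root
Insert 97: R from 78
Insert 4: L from 78
Insert 68: L from 78 -> R from 4
Insert 7: L from 78 -> R from 4 -> L from 68
Insert 44: L from 78 -> R from 4 -> L from 68 -> R from 7
Insert 82: R from 78 -> L from 97
Insert 50: L from 78 -> R from 4 -> L from 68 -> R from 7 -> R from 44

In-order: [4, 7, 44, 50, 68, 78, 82, 97]


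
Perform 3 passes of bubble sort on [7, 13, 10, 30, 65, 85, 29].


Initial: [7, 13, 10, 30, 65, 85, 29]
Pass 1: [7, 10, 13, 30, 65, 29, 85] (2 swaps)
Pass 2: [7, 10, 13, 30, 29, 65, 85] (1 swaps)
Pass 3: [7, 10, 13, 29, 30, 65, 85] (1 swaps)

After 3 passes: [7, 10, 13, 29, 30, 65, 85]


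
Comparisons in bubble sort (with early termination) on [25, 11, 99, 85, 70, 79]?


Algorithm: bubble sort (with early termination)
Input: [25, 11, 99, 85, 70, 79]
Sorted: [11, 25, 70, 79, 85, 99]

12


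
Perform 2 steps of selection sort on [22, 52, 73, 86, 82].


Initial: [22, 52, 73, 86, 82]
Step 1: min=22 at 0
  Swap: [22, 52, 73, 86, 82]
Step 2: min=52 at 1
  Swap: [22, 52, 73, 86, 82]

After 2 steps: [22, 52, 73, 86, 82]


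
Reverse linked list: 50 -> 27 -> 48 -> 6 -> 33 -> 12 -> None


Step 1: curr=50, set curr.next=prev(None) | reversed so far: 50
Step 2: curr=27, set curr.next=prev(50) | reversed so far: 27 -> 50
Step 3: curr=48, set curr.next=prev(27) | reversed so far: 48 -> 27 -> 50
Step 4: curr=6, set curr.next=prev(48) | reversed so far: 6 -> 48 -> 27 -> 50
Step 5: curr=33, set curr.next=prev(6) | reversed so far: 33 -> 6 -> 48 -> 27 -> 50
Step 6: curr=12, set curr.next=prev(33) | reversed so far: 12 -> 33 -> 6 -> 48 -> 27 -> 50

12 -> 33 -> 6 -> 48 -> 27 -> 50 -> None


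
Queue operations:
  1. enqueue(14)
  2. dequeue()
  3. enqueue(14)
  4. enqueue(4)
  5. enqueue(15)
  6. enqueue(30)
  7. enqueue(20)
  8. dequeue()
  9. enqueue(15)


enqueue(14) -> [14]
dequeue()->14, []
enqueue(14) -> [14]
enqueue(4) -> [14, 4]
enqueue(15) -> [14, 4, 15]
enqueue(30) -> [14, 4, 15, 30]
enqueue(20) -> [14, 4, 15, 30, 20]
dequeue()->14, [4, 15, 30, 20]
enqueue(15) -> [4, 15, 30, 20, 15]

Final queue: [4, 15, 30, 20, 15]


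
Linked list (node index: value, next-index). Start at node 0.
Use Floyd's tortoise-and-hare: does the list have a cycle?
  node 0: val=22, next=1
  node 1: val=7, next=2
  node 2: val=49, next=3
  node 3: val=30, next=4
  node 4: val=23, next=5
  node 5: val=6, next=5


Floyd's tortoise (slow, +1) and hare (fast, +2):
  init: slow=0, fast=0
  step 1: slow=1, fast=2
  step 2: slow=2, fast=4
  step 3: slow=3, fast=5
  step 4: slow=4, fast=5
  step 5: slow=5, fast=5
  slow == fast at node 5: cycle detected

Cycle: yes


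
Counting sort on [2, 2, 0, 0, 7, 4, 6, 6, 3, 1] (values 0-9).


Input: [2, 2, 0, 0, 7, 4, 6, 6, 3, 1]
Counts: [2, 1, 2, 1, 1, 0, 2, 1, 0, 0]

Sorted: [0, 0, 1, 2, 2, 3, 4, 6, 6, 7]


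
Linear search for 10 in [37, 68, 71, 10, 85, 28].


i=0: 37!=10
i=1: 68!=10
i=2: 71!=10
i=3: 10==10 found!

Found at 3, 4 comps


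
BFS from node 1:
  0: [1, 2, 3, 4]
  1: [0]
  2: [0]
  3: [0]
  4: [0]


Visit 1, enqueue [0]
Visit 0, enqueue [2, 3, 4]
Visit 2, enqueue []
Visit 3, enqueue []
Visit 4, enqueue []

BFS order: [1, 0, 2, 3, 4]


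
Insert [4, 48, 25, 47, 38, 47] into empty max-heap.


Insert 4: [4]
Insert 48: [48, 4]
Insert 25: [48, 4, 25]
Insert 47: [48, 47, 25, 4]
Insert 38: [48, 47, 25, 4, 38]
Insert 47: [48, 47, 47, 4, 38, 25]

Final heap: [48, 47, 47, 4, 38, 25]


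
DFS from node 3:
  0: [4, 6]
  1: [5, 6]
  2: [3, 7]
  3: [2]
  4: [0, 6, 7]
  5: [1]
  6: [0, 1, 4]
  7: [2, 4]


Visit 3, push [2]
Visit 2, push [7]
Visit 7, push [4]
Visit 4, push [6, 0]
Visit 0, push [6]
Visit 6, push [1]
Visit 1, push [5]
Visit 5, push []

DFS order: [3, 2, 7, 4, 0, 6, 1, 5]


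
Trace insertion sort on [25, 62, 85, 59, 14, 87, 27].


Initial: [25, 62, 85, 59, 14, 87, 27]
Insert 62: [25, 62, 85, 59, 14, 87, 27]
Insert 85: [25, 62, 85, 59, 14, 87, 27]
Insert 59: [25, 59, 62, 85, 14, 87, 27]
Insert 14: [14, 25, 59, 62, 85, 87, 27]
Insert 87: [14, 25, 59, 62, 85, 87, 27]
Insert 27: [14, 25, 27, 59, 62, 85, 87]

Sorted: [14, 25, 27, 59, 62, 85, 87]


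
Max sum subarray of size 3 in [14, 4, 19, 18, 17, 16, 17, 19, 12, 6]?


[0:3]: 37
[1:4]: 41
[2:5]: 54
[3:6]: 51
[4:7]: 50
[5:8]: 52
[6:9]: 48
[7:10]: 37

Max: 54 at [2:5]


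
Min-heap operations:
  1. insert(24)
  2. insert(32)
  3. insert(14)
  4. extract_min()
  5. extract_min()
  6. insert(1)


insert(24) -> [24]
insert(32) -> [24, 32]
insert(14) -> [14, 32, 24]
extract_min()->14, [24, 32]
extract_min()->24, [32]
insert(1) -> [1, 32]

Final heap: [1, 32]


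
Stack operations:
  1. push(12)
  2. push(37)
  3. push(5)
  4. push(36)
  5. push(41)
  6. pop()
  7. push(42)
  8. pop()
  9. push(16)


push(12) -> [12]
push(37) -> [12, 37]
push(5) -> [12, 37, 5]
push(36) -> [12, 37, 5, 36]
push(41) -> [12, 37, 5, 36, 41]
pop()->41, [12, 37, 5, 36]
push(42) -> [12, 37, 5, 36, 42]
pop()->42, [12, 37, 5, 36]
push(16) -> [12, 37, 5, 36, 16]

Final stack: [12, 37, 5, 36, 16]


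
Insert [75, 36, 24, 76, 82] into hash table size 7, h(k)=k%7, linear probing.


Insert 75: h=5 -> slot 5
Insert 36: h=1 -> slot 1
Insert 24: h=3 -> slot 3
Insert 76: h=6 -> slot 6
Insert 82: h=5, 2 probes -> slot 0

Table: [82, 36, None, 24, None, 75, 76]


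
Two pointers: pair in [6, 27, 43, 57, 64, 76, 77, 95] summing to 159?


lo=0(6)+hi=7(95)=101
lo=1(27)+hi=7(95)=122
lo=2(43)+hi=7(95)=138
lo=3(57)+hi=7(95)=152
lo=4(64)+hi=7(95)=159

Yes: 64+95=159


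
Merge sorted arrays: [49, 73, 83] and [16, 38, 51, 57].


Take 16 from B
Take 38 from B
Take 49 from A
Take 51 from B
Take 57 from B

Merged: [16, 38, 49, 51, 57, 73, 83]


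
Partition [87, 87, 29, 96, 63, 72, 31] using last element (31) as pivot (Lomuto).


Pivot: 31
  29 <= 31: swap -> [29, 87, 87, 96, 63, 72, 31]
Place pivot at 1: [29, 31, 87, 96, 63, 72, 87]

Partitioned: [29, 31, 87, 96, 63, 72, 87]


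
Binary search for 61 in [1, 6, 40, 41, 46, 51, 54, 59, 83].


Step 1: lo=0, hi=8, mid=4, val=46
Step 2: lo=5, hi=8, mid=6, val=54
Step 3: lo=7, hi=8, mid=7, val=59
Step 4: lo=8, hi=8, mid=8, val=83

Not found


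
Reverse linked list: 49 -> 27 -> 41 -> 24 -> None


Step 1: curr=49, set curr.next=prev(None) | reversed so far: 49
Step 2: curr=27, set curr.next=prev(49) | reversed so far: 27 -> 49
Step 3: curr=41, set curr.next=prev(27) | reversed so far: 41 -> 27 -> 49
Step 4: curr=24, set curr.next=prev(41) | reversed so far: 24 -> 41 -> 27 -> 49

24 -> 41 -> 27 -> 49 -> None


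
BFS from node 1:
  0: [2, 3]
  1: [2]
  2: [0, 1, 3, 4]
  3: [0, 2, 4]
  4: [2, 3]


Visit 1, enqueue [2]
Visit 2, enqueue [0, 3, 4]
Visit 0, enqueue []
Visit 3, enqueue []
Visit 4, enqueue []

BFS order: [1, 2, 0, 3, 4]


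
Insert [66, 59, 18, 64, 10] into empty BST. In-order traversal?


Insert 66: root
Insert 59: L from 66
Insert 18: L from 66 -> L from 59
Insert 64: L from 66 -> R from 59
Insert 10: L from 66 -> L from 59 -> L from 18

In-order: [10, 18, 59, 64, 66]


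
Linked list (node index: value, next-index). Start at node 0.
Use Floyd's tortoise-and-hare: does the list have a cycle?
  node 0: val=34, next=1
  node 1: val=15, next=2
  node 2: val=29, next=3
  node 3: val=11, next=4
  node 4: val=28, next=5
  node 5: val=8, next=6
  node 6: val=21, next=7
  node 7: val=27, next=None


Floyd's tortoise (slow, +1) and hare (fast, +2):
  init: slow=0, fast=0
  step 1: slow=1, fast=2
  step 2: slow=2, fast=4
  step 3: slow=3, fast=6
  step 4: fast 6->7->None, no cycle

Cycle: no


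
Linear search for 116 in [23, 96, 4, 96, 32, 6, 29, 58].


i=0: 23!=116
i=1: 96!=116
i=2: 4!=116
i=3: 96!=116
i=4: 32!=116
i=5: 6!=116
i=6: 29!=116
i=7: 58!=116

Not found, 8 comps


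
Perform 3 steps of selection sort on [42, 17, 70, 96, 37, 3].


Initial: [42, 17, 70, 96, 37, 3]
Step 1: min=3 at 5
  Swap: [3, 17, 70, 96, 37, 42]
Step 2: min=17 at 1
  Swap: [3, 17, 70, 96, 37, 42]
Step 3: min=37 at 4
  Swap: [3, 17, 37, 96, 70, 42]

After 3 steps: [3, 17, 37, 96, 70, 42]
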